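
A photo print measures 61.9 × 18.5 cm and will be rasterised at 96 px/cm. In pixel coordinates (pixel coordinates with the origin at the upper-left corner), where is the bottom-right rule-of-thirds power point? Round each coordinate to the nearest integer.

(3962, 1184)

In pixels the canvas is 61.9 × 96 = 5942.4 wide and 18.5 × 96 = 1776 tall.
The bottom-right point is two-thirds across and two-thirds down:
x = 2 × 5942.4/3 ≈ 3962; y = 2 × 1776/3 ≈ 1184.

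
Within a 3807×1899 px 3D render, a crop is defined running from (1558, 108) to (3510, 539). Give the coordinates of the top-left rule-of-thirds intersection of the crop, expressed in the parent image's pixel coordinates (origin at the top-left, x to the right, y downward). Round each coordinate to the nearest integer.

(2209, 252)

Crop width = 3510 − 1558 = 1952 px; one third is 650.67 px.
Crop height = 539 − 108 = 431 px; one third is 143.67 px.
The top-left point is one-third across and one-third down within the crop:
x = 1558 + 1 × 650.67 ≈ 2209; y = 108 + 1 × 143.67 ≈ 252.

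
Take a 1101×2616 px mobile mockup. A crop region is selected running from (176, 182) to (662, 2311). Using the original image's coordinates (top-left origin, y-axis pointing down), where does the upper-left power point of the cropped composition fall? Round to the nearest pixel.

(338, 892)

Crop width = 662 − 176 = 486 px; one third is 162.00 px.
Crop height = 2311 − 182 = 2129 px; one third is 709.67 px.
The upper-left point is one-third across and one-third down within the crop:
x = 176 + 1 × 162.00 ≈ 338; y = 182 + 1 × 709.67 ≈ 892.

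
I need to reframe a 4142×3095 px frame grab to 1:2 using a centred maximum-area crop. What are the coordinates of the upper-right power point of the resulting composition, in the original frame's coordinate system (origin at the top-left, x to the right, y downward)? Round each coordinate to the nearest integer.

x = 2329 px, y = 1032 px

4142/3095 > 1/2, so the 1:2 crop keeps the full height 3095 and trims width to 3095 × 1/2 = 1547.50 px.
Left offset = (4142 − 1547.50)/2 = 1297.25 px; top offset = 0.
Upper-right is two-thirds across and one-third down within the crop:
x = 1297.25 + 2 × 1547.50/3 ≈ 2329; y = 0.00 + 1 × 3095.00/3 ≈ 1032.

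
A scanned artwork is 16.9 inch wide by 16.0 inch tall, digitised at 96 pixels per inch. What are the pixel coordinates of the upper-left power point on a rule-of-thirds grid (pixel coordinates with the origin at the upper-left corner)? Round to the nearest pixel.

(541, 512)

In pixels the canvas is 16.9 × 96 = 1622.4 wide and 16.0 × 96 = 1536 tall.
The upper-left point is one-third across and one-third down:
x = 1 × 1622.4/3 ≈ 541; y = 1 × 1536/3 ≈ 512.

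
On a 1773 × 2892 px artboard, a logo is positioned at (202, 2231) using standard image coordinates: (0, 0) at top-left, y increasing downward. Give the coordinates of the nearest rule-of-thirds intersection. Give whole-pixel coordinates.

x = 591 px, y = 1928 px

Third lines: x ∈ {591, 1182}, y ∈ {964, 1928}.
202 is closer to x = 591; 2231 is closer to y = 1928.
So the nearest intersection is the lower-left power point.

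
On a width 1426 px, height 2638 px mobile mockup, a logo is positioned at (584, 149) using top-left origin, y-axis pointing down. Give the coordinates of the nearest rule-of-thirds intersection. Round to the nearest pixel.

x = 475 px, y = 879 px

Third lines: x ∈ {475, 951}, y ∈ {879, 1759}.
584 is closer to x = 475; 149 is closer to y = 879.
So the nearest intersection is the upper-left power point.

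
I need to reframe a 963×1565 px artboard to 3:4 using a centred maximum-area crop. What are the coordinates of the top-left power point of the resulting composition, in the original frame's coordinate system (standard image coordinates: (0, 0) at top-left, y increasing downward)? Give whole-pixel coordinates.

x = 321 px, y = 569 px

963/1565 < 3/4, so the 3:4 crop keeps the full width 963 and trims height to 963 × 4/3 = 1284.00 px.
Top offset = (1565 − 1284.00)/2 = 140.50 px; left offset = 0.
Top-left is one-third across and one-third down within the crop:
x = 0.00 + 1 × 963.00/3 ≈ 321; y = 140.50 + 1 × 1284.00/3 ≈ 569.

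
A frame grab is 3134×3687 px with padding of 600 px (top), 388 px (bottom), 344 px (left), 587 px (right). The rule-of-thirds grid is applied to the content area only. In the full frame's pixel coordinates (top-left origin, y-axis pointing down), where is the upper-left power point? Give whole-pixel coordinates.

Content width = 3134 − 344 − 587 = 2203 px; content height = 3687 − 600 − 388 = 2699 px.
Upper-left is one-third across and one-third down within the content area.
x = 344 + 1 × 2203/3 = 344 + 734.33 ≈ 1078
y = 600 + 1 × 2699/3 = 600 + 899.67 ≈ 1500

x = 1078 px, y = 1500 px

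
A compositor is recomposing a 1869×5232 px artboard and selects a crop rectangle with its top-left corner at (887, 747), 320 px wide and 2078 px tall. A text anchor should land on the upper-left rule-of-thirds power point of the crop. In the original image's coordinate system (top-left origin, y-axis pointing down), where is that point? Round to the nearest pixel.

x = 994 px, y = 1440 px

One third of the crop width 320 is 106.67 px.
One third of the crop height 2078 is 692.67 px.
The upper-left point is one-third across and one-third down within the crop:
x = 887 + 1 × 106.67 ≈ 994; y = 747 + 1 × 692.67 ≈ 1440.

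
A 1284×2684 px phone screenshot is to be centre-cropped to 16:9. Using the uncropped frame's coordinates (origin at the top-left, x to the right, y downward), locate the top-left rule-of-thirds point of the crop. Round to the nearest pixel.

(428, 1222)

1284/2684 < 16/9, so the 16:9 crop keeps the full width 1284 and trims height to 1284 × 9/16 = 722.25 px.
Top offset = (2684 − 722.25)/2 = 980.88 px; left offset = 0.
Top-left is one-third across and one-third down within the crop:
x = 0.00 + 1 × 1284.00/3 ≈ 428; y = 980.88 + 1 × 722.25/3 ≈ 1222.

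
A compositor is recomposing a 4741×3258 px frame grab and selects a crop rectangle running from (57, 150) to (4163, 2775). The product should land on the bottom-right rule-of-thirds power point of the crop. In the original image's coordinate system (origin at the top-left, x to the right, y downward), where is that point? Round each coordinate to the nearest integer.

Crop width = 4163 − 57 = 4106 px; one third is 1368.67 px.
Crop height = 2775 − 150 = 2625 px; one third is 875.00 px.
The bottom-right point is two-thirds across and two-thirds down within the crop:
x = 57 + 2 × 1368.67 ≈ 2794; y = 150 + 2 × 875.00 ≈ 1900.

(2794, 1900)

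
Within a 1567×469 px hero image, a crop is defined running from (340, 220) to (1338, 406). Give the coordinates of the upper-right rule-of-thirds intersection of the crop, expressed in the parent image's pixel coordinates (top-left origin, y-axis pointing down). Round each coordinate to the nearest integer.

x = 1005 px, y = 282 px

Crop width = 1338 − 340 = 998 px; one third is 332.67 px.
Crop height = 406 − 220 = 186 px; one third is 62.00 px.
The upper-right point is two-thirds across and one-third down within the crop:
x = 340 + 2 × 332.67 ≈ 1005; y = 220 + 1 × 62.00 ≈ 282.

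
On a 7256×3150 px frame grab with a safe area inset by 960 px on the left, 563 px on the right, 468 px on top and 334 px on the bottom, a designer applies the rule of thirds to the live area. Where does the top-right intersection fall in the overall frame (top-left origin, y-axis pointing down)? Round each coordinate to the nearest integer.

Content width = 7256 − 960 − 563 = 5733 px; content height = 3150 − 468 − 334 = 2348 px.
Top-right is two-thirds across and one-third down within the live area.
x = 960 + 2 × 5733/3 = 960 + 3822.00 ≈ 4782
y = 468 + 1 × 2348/3 = 468 + 782.67 ≈ 1251

(4782, 1251)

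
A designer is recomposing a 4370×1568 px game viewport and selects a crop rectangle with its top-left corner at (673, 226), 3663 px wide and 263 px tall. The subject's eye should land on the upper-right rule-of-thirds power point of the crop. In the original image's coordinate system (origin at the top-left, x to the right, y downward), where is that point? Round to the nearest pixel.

One third of the crop width 3663 is 1221.00 px.
One third of the crop height 263 is 87.67 px.
The upper-right point is two-thirds across and one-third down within the crop:
x = 673 + 2 × 1221.00 ≈ 3115; y = 226 + 1 × 87.67 ≈ 314.

x = 3115 px, y = 314 px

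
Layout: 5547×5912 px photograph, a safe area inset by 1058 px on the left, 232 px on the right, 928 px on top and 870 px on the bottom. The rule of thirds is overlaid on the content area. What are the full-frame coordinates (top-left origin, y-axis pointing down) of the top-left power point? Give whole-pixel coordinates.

Content width = 5547 − 1058 − 232 = 4257 px; content height = 5912 − 928 − 870 = 4114 px.
Top-left is one-third across and one-third down within the content area.
x = 1058 + 1 × 4257/3 = 1058 + 1419.00 ≈ 2477
y = 928 + 1 × 4114/3 = 928 + 1371.33 ≈ 2299

(2477, 2299)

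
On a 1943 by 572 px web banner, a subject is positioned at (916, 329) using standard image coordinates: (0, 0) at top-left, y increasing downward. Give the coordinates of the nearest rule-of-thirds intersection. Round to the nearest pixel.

x = 648 px, y = 381 px

Third lines: x ∈ {648, 1295}, y ∈ {191, 381}.
916 is closer to x = 648; 329 is closer to y = 381.
So the nearest intersection is the lower-left power point.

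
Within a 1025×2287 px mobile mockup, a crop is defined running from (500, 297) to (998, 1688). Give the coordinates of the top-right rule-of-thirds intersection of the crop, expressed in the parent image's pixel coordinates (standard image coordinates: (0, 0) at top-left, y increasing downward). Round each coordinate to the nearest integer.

x = 832 px, y = 761 px

Crop width = 998 − 500 = 498 px; one third is 166.00 px.
Crop height = 1688 − 297 = 1391 px; one third is 463.67 px.
The top-right point is two-thirds across and one-third down within the crop:
x = 500 + 2 × 166.00 ≈ 832; y = 297 + 1 × 463.67 ≈ 761.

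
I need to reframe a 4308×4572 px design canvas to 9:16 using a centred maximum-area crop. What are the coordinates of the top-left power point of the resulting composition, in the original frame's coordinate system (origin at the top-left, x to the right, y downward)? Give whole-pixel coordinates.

4308/4572 > 9/16, so the 9:16 crop keeps the full height 4572 and trims width to 4572 × 9/16 = 2571.75 px.
Left offset = (4308 − 2571.75)/2 = 868.12 px; top offset = 0.
Top-left is one-third across and one-third down within the crop:
x = 868.12 + 1 × 2571.75/3 ≈ 1725; y = 0.00 + 1 × 4572.00/3 ≈ 1524.

(1725, 1524)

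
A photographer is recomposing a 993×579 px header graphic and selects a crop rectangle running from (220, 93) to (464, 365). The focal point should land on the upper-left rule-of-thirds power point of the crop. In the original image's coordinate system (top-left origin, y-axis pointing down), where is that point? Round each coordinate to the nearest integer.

(301, 184)

Crop width = 464 − 220 = 244 px; one third is 81.33 px.
Crop height = 365 − 93 = 272 px; one third is 90.67 px.
The upper-left point is one-third across and one-third down within the crop:
x = 220 + 1 × 81.33 ≈ 301; y = 93 + 1 × 90.67 ≈ 184.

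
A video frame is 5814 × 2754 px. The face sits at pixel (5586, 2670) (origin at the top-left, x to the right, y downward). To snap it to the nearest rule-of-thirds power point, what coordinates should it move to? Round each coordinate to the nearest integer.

Third lines: x ∈ {1938, 3876}, y ∈ {918, 1836}.
5586 is closer to x = 3876; 2670 is closer to y = 1836.
So the nearest intersection is the lower-right power point.

x = 3876 px, y = 1836 px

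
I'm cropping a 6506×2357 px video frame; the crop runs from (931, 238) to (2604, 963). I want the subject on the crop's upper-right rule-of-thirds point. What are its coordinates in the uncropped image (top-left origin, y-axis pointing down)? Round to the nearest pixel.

Crop width = 2604 − 931 = 1673 px; one third is 557.67 px.
Crop height = 963 − 238 = 725 px; one third is 241.67 px.
The upper-right point is two-thirds across and one-third down within the crop:
x = 931 + 2 × 557.67 ≈ 2046; y = 238 + 1 × 241.67 ≈ 480.

(2046, 480)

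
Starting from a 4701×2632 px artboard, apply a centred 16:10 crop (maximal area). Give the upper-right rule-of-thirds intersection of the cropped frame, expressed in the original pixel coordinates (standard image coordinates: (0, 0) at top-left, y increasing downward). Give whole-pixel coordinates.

x = 3052 px, y = 877 px

4701/2632 > 16/10, so the 16:10 crop keeps the full height 2632 and trims width to 2632 × 16/10 = 4211.20 px.
Left offset = (4701 − 4211.20)/2 = 244.90 px; top offset = 0.
Upper-right is two-thirds across and one-third down within the crop:
x = 244.90 + 2 × 4211.20/3 ≈ 3052; y = 0.00 + 1 × 2632.00/3 ≈ 877.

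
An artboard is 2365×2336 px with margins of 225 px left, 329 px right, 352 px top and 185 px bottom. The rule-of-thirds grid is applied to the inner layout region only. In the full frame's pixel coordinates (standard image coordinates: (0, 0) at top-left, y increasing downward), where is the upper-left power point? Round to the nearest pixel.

(829, 952)

Content width = 2365 − 225 − 329 = 1811 px; content height = 2336 − 352 − 185 = 1799 px.
Upper-left is one-third across and one-third down within the inner layout region.
x = 225 + 1 × 1811/3 = 225 + 603.67 ≈ 829
y = 352 + 1 × 1799/3 = 352 + 599.67 ≈ 952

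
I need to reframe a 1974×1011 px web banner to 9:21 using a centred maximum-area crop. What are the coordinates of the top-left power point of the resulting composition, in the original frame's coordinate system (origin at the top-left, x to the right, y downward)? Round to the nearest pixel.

(915, 337)

1974/1011 > 9/21, so the 9:21 crop keeps the full height 1011 and trims width to 1011 × 9/21 = 433.29 px.
Left offset = (1974 − 433.29)/2 = 770.36 px; top offset = 0.
Top-left is one-third across and one-third down within the crop:
x = 770.36 + 1 × 433.29/3 ≈ 915; y = 0.00 + 1 × 1011.00/3 ≈ 337.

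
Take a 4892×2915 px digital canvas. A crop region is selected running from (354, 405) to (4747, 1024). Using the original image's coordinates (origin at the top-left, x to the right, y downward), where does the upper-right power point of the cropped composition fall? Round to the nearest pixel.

x = 3283 px, y = 611 px

Crop width = 4747 − 354 = 4393 px; one third is 1464.33 px.
Crop height = 1024 − 405 = 619 px; one third is 206.33 px.
The upper-right point is two-thirds across and one-third down within the crop:
x = 354 + 2 × 1464.33 ≈ 3283; y = 405 + 1 × 206.33 ≈ 611.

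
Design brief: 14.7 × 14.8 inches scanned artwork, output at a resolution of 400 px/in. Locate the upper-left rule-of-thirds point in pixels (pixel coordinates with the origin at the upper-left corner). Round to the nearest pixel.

x = 1960 px, y = 1973 px

In pixels the canvas is 14.7 × 400 = 5880 wide and 14.8 × 400 = 5920 tall.
The upper-left point is one-third across and one-third down:
x = 1 × 5880/3 ≈ 1960; y = 1 × 5920/3 ≈ 1973.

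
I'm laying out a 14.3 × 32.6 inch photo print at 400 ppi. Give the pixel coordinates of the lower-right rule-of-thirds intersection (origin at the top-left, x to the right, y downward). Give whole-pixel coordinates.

In pixels the canvas is 14.3 × 400 = 5720 wide and 32.6 × 400 = 13040 tall.
The lower-right point is two-thirds across and two-thirds down:
x = 2 × 5720/3 ≈ 3813; y = 2 × 13040/3 ≈ 8693.

x = 3813 px, y = 8693 px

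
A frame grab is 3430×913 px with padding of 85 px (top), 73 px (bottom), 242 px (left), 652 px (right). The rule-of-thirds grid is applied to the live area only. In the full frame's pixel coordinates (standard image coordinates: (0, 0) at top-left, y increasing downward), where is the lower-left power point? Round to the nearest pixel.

(1087, 588)

Content width = 3430 − 242 − 652 = 2536 px; content height = 913 − 85 − 73 = 755 px.
Lower-left is one-third across and two-thirds down within the live area.
x = 242 + 1 × 2536/3 = 242 + 845.33 ≈ 1087
y = 85 + 2 × 755/3 = 85 + 503.33 ≈ 588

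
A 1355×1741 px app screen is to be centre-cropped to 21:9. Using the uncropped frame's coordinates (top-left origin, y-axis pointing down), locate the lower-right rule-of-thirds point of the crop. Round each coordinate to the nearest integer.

1355/1741 < 21/9, so the 21:9 crop keeps the full width 1355 and trims height to 1355 × 9/21 = 580.71 px.
Top offset = (1741 − 580.71)/2 = 580.14 px; left offset = 0.
Lower-right is two-thirds across and two-thirds down within the crop:
x = 0.00 + 2 × 1355.00/3 ≈ 903; y = 580.14 + 2 × 580.71/3 ≈ 967.

x = 903 px, y = 967 px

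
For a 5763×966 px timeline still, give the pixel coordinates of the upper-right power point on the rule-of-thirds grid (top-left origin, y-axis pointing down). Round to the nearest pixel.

The upper-right point sits two-thirds of the way across and one-third of the way down.
x = 2 × 5763/3 ≈ 3842; y = 1 × 966/3 ≈ 322.

(3842, 322)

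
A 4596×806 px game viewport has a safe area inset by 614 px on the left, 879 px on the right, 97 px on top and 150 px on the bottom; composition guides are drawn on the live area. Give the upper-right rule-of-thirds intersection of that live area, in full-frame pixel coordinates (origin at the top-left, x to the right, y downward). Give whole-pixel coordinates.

Content width = 4596 − 614 − 879 = 3103 px; content height = 806 − 97 − 150 = 559 px.
Upper-right is two-thirds across and one-third down within the live area.
x = 614 + 2 × 3103/3 = 614 + 2068.67 ≈ 2683
y = 97 + 1 × 559/3 = 97 + 186.33 ≈ 283

x = 2683 px, y = 283 px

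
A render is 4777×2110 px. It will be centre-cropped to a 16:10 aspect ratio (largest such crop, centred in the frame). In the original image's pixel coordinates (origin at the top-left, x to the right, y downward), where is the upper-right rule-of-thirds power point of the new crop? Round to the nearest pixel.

4777/2110 > 16/10, so the 16:10 crop keeps the full height 2110 and trims width to 2110 × 16/10 = 3376.00 px.
Left offset = (4777 − 3376.00)/2 = 700.50 px; top offset = 0.
Upper-right is two-thirds across and one-third down within the crop:
x = 700.50 + 2 × 3376.00/3 ≈ 2951; y = 0.00 + 1 × 2110.00/3 ≈ 703.

(2951, 703)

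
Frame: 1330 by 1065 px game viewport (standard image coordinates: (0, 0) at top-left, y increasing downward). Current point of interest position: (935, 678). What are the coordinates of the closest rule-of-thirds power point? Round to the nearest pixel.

Third lines: x ∈ {443, 887}, y ∈ {355, 710}.
935 is closer to x = 887; 678 is closer to y = 710.
So the nearest intersection is the lower-right power point.

x = 887 px, y = 710 px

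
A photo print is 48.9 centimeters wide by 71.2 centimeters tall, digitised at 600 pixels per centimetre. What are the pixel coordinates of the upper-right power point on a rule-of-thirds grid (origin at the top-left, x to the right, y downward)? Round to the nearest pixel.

(19560, 14240)

In pixels the canvas is 48.9 × 600 = 29340 wide and 71.2 × 600 = 42720 tall.
The upper-right point is two-thirds across and one-third down:
x = 2 × 29340/3 ≈ 19560; y = 1 × 42720/3 ≈ 14240.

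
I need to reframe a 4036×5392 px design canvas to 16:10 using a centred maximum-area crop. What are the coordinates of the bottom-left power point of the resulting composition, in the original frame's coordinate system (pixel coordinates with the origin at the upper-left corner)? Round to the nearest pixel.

x = 1345 px, y = 3116 px

4036/5392 < 16/10, so the 16:10 crop keeps the full width 4036 and trims height to 4036 × 10/16 = 2522.50 px.
Top offset = (5392 − 2522.50)/2 = 1434.75 px; left offset = 0.
Bottom-left is one-third across and two-thirds down within the crop:
x = 0.00 + 1 × 4036.00/3 ≈ 1345; y = 1434.75 + 2 × 2522.50/3 ≈ 3116.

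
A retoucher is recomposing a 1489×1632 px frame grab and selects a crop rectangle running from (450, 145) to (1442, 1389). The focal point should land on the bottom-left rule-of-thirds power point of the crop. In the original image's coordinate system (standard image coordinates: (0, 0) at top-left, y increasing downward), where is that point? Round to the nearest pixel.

Crop width = 1442 − 450 = 992 px; one third is 330.67 px.
Crop height = 1389 − 145 = 1244 px; one third is 414.67 px.
The bottom-left point is one-third across and two-thirds down within the crop:
x = 450 + 1 × 330.67 ≈ 781; y = 145 + 2 × 414.67 ≈ 974.

x = 781 px, y = 974 px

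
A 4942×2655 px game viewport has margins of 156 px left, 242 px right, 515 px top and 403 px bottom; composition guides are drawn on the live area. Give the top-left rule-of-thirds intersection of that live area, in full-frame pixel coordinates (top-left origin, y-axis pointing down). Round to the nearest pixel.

Content width = 4942 − 156 − 242 = 4544 px; content height = 2655 − 515 − 403 = 1737 px.
Top-left is one-third across and one-third down within the live area.
x = 156 + 1 × 4544/3 = 156 + 1514.67 ≈ 1671
y = 515 + 1 × 1737/3 = 515 + 579.00 ≈ 1094

(1671, 1094)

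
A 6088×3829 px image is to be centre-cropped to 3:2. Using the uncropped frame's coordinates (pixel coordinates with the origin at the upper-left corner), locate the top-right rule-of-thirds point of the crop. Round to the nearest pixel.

x = 4001 px, y = 1276 px

6088/3829 > 3/2, so the 3:2 crop keeps the full height 3829 and trims width to 3829 × 3/2 = 5743.50 px.
Left offset = (6088 − 5743.50)/2 = 172.25 px; top offset = 0.
Top-right is two-thirds across and one-third down within the crop:
x = 172.25 + 2 × 5743.50/3 ≈ 4001; y = 0.00 + 1 × 3829.00/3 ≈ 1276.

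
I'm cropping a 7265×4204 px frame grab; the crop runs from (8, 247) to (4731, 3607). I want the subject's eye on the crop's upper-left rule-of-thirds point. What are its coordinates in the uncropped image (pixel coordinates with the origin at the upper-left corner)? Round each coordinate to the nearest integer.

Crop width = 4731 − 8 = 4723 px; one third is 1574.33 px.
Crop height = 3607 − 247 = 3360 px; one third is 1120.00 px.
The upper-left point is one-third across and one-third down within the crop:
x = 8 + 1 × 1574.33 ≈ 1582; y = 247 + 1 × 1120.00 ≈ 1367.

(1582, 1367)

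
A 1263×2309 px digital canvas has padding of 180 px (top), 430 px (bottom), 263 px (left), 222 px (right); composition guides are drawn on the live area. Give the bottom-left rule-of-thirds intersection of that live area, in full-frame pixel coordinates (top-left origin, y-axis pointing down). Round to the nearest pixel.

(522, 1313)

Content width = 1263 − 263 − 222 = 778 px; content height = 2309 − 180 − 430 = 1699 px.
Bottom-left is one-third across and two-thirds down within the live area.
x = 263 + 1 × 778/3 = 263 + 259.33 ≈ 522
y = 180 + 2 × 1699/3 = 180 + 1132.67 ≈ 1313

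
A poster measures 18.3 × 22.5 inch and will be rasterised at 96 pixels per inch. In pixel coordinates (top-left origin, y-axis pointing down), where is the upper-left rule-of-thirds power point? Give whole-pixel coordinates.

x = 586 px, y = 720 px

In pixels the canvas is 18.3 × 96 = 1756.8 wide and 22.5 × 96 = 2160 tall.
The upper-left point is one-third across and one-third down:
x = 1 × 1756.8/3 ≈ 586; y = 1 × 2160/3 ≈ 720.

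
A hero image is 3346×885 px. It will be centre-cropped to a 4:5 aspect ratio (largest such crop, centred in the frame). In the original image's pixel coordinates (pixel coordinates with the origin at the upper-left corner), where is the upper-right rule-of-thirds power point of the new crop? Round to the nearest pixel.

3346/885 > 4/5, so the 4:5 crop keeps the full height 885 and trims width to 885 × 4/5 = 708.00 px.
Left offset = (3346 − 708.00)/2 = 1319.00 px; top offset = 0.
Upper-right is two-thirds across and one-third down within the crop:
x = 1319.00 + 2 × 708.00/3 ≈ 1791; y = 0.00 + 1 × 885.00/3 ≈ 295.

(1791, 295)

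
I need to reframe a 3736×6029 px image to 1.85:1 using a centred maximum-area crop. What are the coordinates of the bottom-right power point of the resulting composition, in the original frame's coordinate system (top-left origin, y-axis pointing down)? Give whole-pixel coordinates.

x = 2491 px, y = 3351 px

3736/6029 < 1.85/1, so the 1.85:1 crop keeps the full width 3736 and trims height to 3736 × 1/1.85 = 2019.46 px.
Top offset = (6029 − 2019.46)/2 = 2004.77 px; left offset = 0.
Bottom-right is two-thirds across and two-thirds down within the crop:
x = 0.00 + 2 × 3736.00/3 ≈ 2491; y = 2004.77 + 2 × 2019.46/3 ≈ 3351.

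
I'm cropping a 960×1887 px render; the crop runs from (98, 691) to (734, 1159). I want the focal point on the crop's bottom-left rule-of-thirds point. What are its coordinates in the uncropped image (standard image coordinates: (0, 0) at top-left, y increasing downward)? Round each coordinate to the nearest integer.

(310, 1003)

Crop width = 734 − 98 = 636 px; one third is 212.00 px.
Crop height = 1159 − 691 = 468 px; one third is 156.00 px.
The bottom-left point is one-third across and two-thirds down within the crop:
x = 98 + 1 × 212.00 ≈ 310; y = 691 + 2 × 156.00 ≈ 1003.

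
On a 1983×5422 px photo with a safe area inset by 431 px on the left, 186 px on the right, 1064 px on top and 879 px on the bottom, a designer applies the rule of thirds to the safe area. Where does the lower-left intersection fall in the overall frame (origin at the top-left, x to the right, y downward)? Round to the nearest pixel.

(886, 3383)

Content width = 1983 − 431 − 186 = 1366 px; content height = 5422 − 1064 − 879 = 3479 px.
Lower-left is one-third across and two-thirds down within the safe area.
x = 431 + 1 × 1366/3 = 431 + 455.33 ≈ 886
y = 1064 + 2 × 3479/3 = 1064 + 2319.33 ≈ 3383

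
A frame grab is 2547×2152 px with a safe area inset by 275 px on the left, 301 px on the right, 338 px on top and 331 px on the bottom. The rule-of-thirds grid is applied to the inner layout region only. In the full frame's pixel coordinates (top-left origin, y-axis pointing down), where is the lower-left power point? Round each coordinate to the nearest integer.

Content width = 2547 − 275 − 301 = 1971 px; content height = 2152 − 338 − 331 = 1483 px.
Lower-left is one-third across and two-thirds down within the inner layout region.
x = 275 + 1 × 1971/3 = 275 + 657.00 ≈ 932
y = 338 + 2 × 1483/3 = 338 + 988.67 ≈ 1327

x = 932 px, y = 1327 px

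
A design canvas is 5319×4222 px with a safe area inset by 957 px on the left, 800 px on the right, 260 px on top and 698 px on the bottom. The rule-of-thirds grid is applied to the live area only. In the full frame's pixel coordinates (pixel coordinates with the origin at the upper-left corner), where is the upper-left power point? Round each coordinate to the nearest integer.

Content width = 5319 − 957 − 800 = 3562 px; content height = 4222 − 260 − 698 = 3264 px.
Upper-left is one-third across and one-third down within the live area.
x = 957 + 1 × 3562/3 = 957 + 1187.33 ≈ 2144
y = 260 + 1 × 3264/3 = 260 + 1088.00 ≈ 1348

(2144, 1348)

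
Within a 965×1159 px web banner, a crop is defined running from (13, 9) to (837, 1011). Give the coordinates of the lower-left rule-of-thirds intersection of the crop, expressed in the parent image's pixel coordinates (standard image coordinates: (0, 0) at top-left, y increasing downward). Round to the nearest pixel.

Crop width = 837 − 13 = 824 px; one third is 274.67 px.
Crop height = 1011 − 9 = 1002 px; one third is 334.00 px.
The lower-left point is one-third across and two-thirds down within the crop:
x = 13 + 1 × 274.67 ≈ 288; y = 9 + 2 × 334.00 ≈ 677.

x = 288 px, y = 677 px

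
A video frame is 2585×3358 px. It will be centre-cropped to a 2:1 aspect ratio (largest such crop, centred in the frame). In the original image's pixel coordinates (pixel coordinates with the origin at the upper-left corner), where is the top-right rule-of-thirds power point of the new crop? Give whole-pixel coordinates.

2585/3358 < 2/1, so the 2:1 crop keeps the full width 2585 and trims height to 2585 × 1/2 = 1292.50 px.
Top offset = (3358 − 1292.50)/2 = 1032.75 px; left offset = 0.
Top-right is two-thirds across and one-third down within the crop:
x = 0.00 + 2 × 2585.00/3 ≈ 1723; y = 1032.75 + 1 × 1292.50/3 ≈ 1464.

x = 1723 px, y = 1464 px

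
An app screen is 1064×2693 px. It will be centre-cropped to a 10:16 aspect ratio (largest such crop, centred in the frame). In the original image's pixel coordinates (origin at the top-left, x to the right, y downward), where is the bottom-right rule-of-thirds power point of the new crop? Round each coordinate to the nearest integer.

1064/2693 < 10/16, so the 10:16 crop keeps the full width 1064 and trims height to 1064 × 16/10 = 1702.40 px.
Top offset = (2693 − 1702.40)/2 = 495.30 px; left offset = 0.
Bottom-right is two-thirds across and two-thirds down within the crop:
x = 0.00 + 2 × 1064.00/3 ≈ 709; y = 495.30 + 2 × 1702.40/3 ≈ 1630.

x = 709 px, y = 1630 px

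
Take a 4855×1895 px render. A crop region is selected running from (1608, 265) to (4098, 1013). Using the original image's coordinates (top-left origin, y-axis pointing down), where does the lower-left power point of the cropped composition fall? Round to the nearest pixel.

x = 2438 px, y = 764 px

Crop width = 4098 − 1608 = 2490 px; one third is 830.00 px.
Crop height = 1013 − 265 = 748 px; one third is 249.33 px.
The lower-left point is one-third across and two-thirds down within the crop:
x = 1608 + 1 × 830.00 ≈ 2438; y = 265 + 2 × 249.33 ≈ 764.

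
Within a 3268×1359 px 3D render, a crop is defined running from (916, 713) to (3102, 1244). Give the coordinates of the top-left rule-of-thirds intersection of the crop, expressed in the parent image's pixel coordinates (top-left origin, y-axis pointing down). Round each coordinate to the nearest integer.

x = 1645 px, y = 890 px

Crop width = 3102 − 916 = 2186 px; one third is 728.67 px.
Crop height = 1244 − 713 = 531 px; one third is 177.00 px.
The top-left point is one-third across and one-third down within the crop:
x = 916 + 1 × 728.67 ≈ 1645; y = 713 + 1 × 177.00 ≈ 890.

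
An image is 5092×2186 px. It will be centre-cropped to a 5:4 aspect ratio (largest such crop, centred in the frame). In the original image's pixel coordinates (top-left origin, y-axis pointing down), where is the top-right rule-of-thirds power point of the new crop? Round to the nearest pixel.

x = 3001 px, y = 729 px

5092/2186 > 5/4, so the 5:4 crop keeps the full height 2186 and trims width to 2186 × 5/4 = 2732.50 px.
Left offset = (5092 − 2732.50)/2 = 1179.75 px; top offset = 0.
Top-right is two-thirds across and one-third down within the crop:
x = 1179.75 + 2 × 2732.50/3 ≈ 3001; y = 0.00 + 1 × 2186.00/3 ≈ 729.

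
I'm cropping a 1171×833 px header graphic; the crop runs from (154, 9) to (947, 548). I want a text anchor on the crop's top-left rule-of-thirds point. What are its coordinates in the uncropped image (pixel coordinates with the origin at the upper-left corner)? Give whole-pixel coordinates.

x = 418 px, y = 189 px

Crop width = 947 − 154 = 793 px; one third is 264.33 px.
Crop height = 548 − 9 = 539 px; one third is 179.67 px.
The top-left point is one-third across and one-third down within the crop:
x = 154 + 1 × 264.33 ≈ 418; y = 9 + 1 × 179.67 ≈ 189.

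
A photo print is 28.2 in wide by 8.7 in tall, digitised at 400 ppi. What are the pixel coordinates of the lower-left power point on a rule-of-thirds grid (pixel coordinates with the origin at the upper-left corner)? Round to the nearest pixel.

In pixels the canvas is 28.2 × 400 = 11280 wide and 8.7 × 400 = 3480 tall.
The lower-left point is one-third across and two-thirds down:
x = 1 × 11280/3 ≈ 3760; y = 2 × 3480/3 ≈ 2320.

x = 3760 px, y = 2320 px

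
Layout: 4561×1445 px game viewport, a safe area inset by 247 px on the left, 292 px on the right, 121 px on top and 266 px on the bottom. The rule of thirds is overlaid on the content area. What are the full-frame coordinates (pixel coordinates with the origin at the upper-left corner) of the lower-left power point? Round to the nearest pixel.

Content width = 4561 − 247 − 292 = 4022 px; content height = 1445 − 121 − 266 = 1058 px.
Lower-left is one-third across and two-thirds down within the content area.
x = 247 + 1 × 4022/3 = 247 + 1340.67 ≈ 1588
y = 121 + 2 × 1058/3 = 121 + 705.33 ≈ 826

(1588, 826)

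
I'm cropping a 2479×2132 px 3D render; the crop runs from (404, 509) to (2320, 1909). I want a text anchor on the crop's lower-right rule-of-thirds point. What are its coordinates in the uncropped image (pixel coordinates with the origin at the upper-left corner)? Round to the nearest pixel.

Crop width = 2320 − 404 = 1916 px; one third is 638.67 px.
Crop height = 1909 − 509 = 1400 px; one third is 466.67 px.
The lower-right point is two-thirds across and two-thirds down within the crop:
x = 404 + 2 × 638.67 ≈ 1681; y = 509 + 2 × 466.67 ≈ 1442.

(1681, 1442)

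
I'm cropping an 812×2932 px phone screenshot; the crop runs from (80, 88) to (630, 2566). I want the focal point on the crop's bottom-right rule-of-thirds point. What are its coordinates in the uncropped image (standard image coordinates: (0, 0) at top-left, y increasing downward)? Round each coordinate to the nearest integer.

x = 447 px, y = 1740 px

Crop width = 630 − 80 = 550 px; one third is 183.33 px.
Crop height = 2566 − 88 = 2478 px; one third is 826.00 px.
The bottom-right point is two-thirds across and two-thirds down within the crop:
x = 80 + 2 × 183.33 ≈ 447; y = 88 + 2 × 826.00 ≈ 1740.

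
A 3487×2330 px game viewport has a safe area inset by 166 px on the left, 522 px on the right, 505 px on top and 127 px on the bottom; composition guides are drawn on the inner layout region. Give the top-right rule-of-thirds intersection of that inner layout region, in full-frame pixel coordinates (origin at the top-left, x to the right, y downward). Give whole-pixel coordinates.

Content width = 3487 − 166 − 522 = 2799 px; content height = 2330 − 505 − 127 = 1698 px.
Top-right is two-thirds across and one-third down within the inner layout region.
x = 166 + 2 × 2799/3 = 166 + 1866.00 ≈ 2032
y = 505 + 1 × 1698/3 = 505 + 566.00 ≈ 1071

x = 2032 px, y = 1071 px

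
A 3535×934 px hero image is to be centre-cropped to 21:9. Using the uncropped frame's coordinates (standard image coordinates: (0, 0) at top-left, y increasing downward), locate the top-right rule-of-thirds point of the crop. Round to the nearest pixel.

x = 2131 px, y = 311 px

3535/934 > 21/9, so the 21:9 crop keeps the full height 934 and trims width to 934 × 21/9 = 2179.33 px.
Left offset = (3535 − 2179.33)/2 = 677.83 px; top offset = 0.
Top-right is two-thirds across and one-third down within the crop:
x = 677.83 + 2 × 2179.33/3 ≈ 2131; y = 0.00 + 1 × 934.00/3 ≈ 311.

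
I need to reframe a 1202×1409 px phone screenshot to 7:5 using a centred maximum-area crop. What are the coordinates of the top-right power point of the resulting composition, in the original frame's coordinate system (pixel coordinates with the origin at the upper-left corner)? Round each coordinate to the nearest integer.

x = 801 px, y = 561 px

1202/1409 < 7/5, so the 7:5 crop keeps the full width 1202 and trims height to 1202 × 5/7 = 858.57 px.
Top offset = (1409 − 858.57)/2 = 275.21 px; left offset = 0.
Top-right is two-thirds across and one-third down within the crop:
x = 0.00 + 2 × 1202.00/3 ≈ 801; y = 275.21 + 1 × 858.57/3 ≈ 561.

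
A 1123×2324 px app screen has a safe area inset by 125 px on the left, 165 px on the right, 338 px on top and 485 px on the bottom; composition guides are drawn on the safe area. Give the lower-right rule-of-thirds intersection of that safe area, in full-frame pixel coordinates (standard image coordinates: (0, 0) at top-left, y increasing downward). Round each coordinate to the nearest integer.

(680, 1339)

Content width = 1123 − 125 − 165 = 833 px; content height = 2324 − 338 − 485 = 1501 px.
Lower-right is two-thirds across and two-thirds down within the safe area.
x = 125 + 2 × 833/3 = 125 + 555.33 ≈ 680
y = 338 + 2 × 1501/3 = 338 + 1000.67 ≈ 1339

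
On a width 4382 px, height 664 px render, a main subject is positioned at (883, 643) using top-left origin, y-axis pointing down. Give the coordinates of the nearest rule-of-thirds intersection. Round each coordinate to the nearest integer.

(1461, 443)

Third lines: x ∈ {1461, 2921}, y ∈ {221, 443}.
883 is closer to x = 1461; 643 is closer to y = 443.
So the nearest intersection is the lower-left power point.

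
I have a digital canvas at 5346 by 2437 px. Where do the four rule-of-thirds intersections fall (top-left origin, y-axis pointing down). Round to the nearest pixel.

(1782, 812), (3564, 812), (1782, 1625), (3564, 1625)

One third of 5346 is 1782; one third of 2437 is 812.33.
Vertical third lines at x = 1782 and x = 3564; horizontal third lines at y = 812 and y = 1625.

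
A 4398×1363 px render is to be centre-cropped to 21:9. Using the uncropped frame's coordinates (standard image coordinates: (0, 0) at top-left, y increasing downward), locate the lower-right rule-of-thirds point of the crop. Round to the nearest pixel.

4398/1363 > 21/9, so the 21:9 crop keeps the full height 1363 and trims width to 1363 × 21/9 = 3180.33 px.
Left offset = (4398 − 3180.33)/2 = 608.83 px; top offset = 0.
Lower-right is two-thirds across and two-thirds down within the crop:
x = 608.83 + 2 × 3180.33/3 ≈ 2729; y = 0.00 + 2 × 1363.00/3 ≈ 909.

x = 2729 px, y = 909 px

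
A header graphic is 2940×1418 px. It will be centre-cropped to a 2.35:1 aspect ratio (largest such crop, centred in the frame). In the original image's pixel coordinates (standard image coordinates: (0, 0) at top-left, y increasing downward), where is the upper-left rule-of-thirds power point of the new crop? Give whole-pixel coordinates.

2940/1418 < 2.35/1, so the 2.35:1 crop keeps the full width 2940 and trims height to 2940 × 1/2.35 = 1251.06 px.
Top offset = (1418 − 1251.06)/2 = 83.47 px; left offset = 0.
Upper-left is one-third across and one-third down within the crop:
x = 0.00 + 1 × 2940.00/3 ≈ 980; y = 83.47 + 1 × 1251.06/3 ≈ 500.

(980, 500)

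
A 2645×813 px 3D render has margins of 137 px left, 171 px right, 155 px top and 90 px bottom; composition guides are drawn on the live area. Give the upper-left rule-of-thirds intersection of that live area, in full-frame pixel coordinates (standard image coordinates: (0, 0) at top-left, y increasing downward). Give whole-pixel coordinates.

Content width = 2645 − 137 − 171 = 2337 px; content height = 813 − 155 − 90 = 568 px.
Upper-left is one-third across and one-third down within the live area.
x = 137 + 1 × 2337/3 = 137 + 779.00 ≈ 916
y = 155 + 1 × 568/3 = 155 + 189.33 ≈ 344

(916, 344)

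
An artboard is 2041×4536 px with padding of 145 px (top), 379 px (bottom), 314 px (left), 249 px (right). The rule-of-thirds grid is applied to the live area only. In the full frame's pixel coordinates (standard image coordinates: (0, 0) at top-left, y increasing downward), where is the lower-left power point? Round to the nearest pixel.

Content width = 2041 − 314 − 249 = 1478 px; content height = 4536 − 145 − 379 = 4012 px.
Lower-left is one-third across and two-thirds down within the live area.
x = 314 + 1 × 1478/3 = 314 + 492.67 ≈ 807
y = 145 + 2 × 4012/3 = 145 + 2674.67 ≈ 2820

(807, 2820)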